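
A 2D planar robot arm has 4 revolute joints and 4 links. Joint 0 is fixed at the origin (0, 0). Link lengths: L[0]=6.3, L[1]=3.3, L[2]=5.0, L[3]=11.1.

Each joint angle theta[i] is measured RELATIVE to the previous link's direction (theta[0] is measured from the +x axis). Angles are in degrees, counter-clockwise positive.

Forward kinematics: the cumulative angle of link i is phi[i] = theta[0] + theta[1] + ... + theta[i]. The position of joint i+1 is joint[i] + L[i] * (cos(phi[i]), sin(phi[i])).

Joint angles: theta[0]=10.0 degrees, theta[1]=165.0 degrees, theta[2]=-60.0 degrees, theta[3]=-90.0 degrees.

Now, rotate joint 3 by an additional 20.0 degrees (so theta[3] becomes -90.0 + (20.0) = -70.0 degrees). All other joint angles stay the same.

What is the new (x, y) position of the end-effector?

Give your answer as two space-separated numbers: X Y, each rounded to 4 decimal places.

Answer: 8.6526 13.7620

Derivation:
joint[0] = (0.0000, 0.0000)  (base)
link 0: phi[0] = 10 = 10 deg
  cos(10 deg) = 0.9848, sin(10 deg) = 0.1736
  joint[1] = (0.0000, 0.0000) + 6.3 * (0.9848, 0.1736) = (0.0000 + 6.2043, 0.0000 + 1.0940) = (6.2043, 1.0940)
link 1: phi[1] = 10 + 165 = 175 deg
  cos(175 deg) = -0.9962, sin(175 deg) = 0.0872
  joint[2] = (6.2043, 1.0940) + 3.3 * (-0.9962, 0.0872) = (6.2043 + -3.2874, 1.0940 + 0.2876) = (2.9168, 1.3816)
link 2: phi[2] = 10 + 165 + -60 = 115 deg
  cos(115 deg) = -0.4226, sin(115 deg) = 0.9063
  joint[3] = (2.9168, 1.3816) + 5 * (-0.4226, 0.9063) = (2.9168 + -2.1131, 1.3816 + 4.5315) = (0.8038, 5.9131)
link 3: phi[3] = 10 + 165 + -60 + -70 = 45 deg
  cos(45 deg) = 0.7071, sin(45 deg) = 0.7071
  joint[4] = (0.8038, 5.9131) + 11.1 * (0.7071, 0.7071) = (0.8038 + 7.8489, 5.9131 + 7.8489) = (8.6526, 13.7620)
End effector: (8.6526, 13.7620)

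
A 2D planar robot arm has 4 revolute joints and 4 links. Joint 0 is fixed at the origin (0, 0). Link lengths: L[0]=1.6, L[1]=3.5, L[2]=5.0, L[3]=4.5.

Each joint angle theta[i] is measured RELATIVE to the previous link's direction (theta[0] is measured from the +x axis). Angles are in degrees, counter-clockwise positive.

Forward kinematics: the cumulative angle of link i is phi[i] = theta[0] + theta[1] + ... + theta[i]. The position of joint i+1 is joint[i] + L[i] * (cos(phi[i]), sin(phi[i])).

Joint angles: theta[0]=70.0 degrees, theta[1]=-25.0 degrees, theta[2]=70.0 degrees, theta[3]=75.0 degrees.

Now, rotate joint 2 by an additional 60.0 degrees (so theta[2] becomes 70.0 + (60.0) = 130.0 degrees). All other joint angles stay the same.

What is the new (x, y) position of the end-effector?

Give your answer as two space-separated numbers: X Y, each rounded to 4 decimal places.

joint[0] = (0.0000, 0.0000)  (base)
link 0: phi[0] = 70 = 70 deg
  cos(70 deg) = 0.3420, sin(70 deg) = 0.9397
  joint[1] = (0.0000, 0.0000) + 1.6 * (0.3420, 0.9397) = (0.0000 + 0.5472, 0.0000 + 1.5035) = (0.5472, 1.5035)
link 1: phi[1] = 70 + -25 = 45 deg
  cos(45 deg) = 0.7071, sin(45 deg) = 0.7071
  joint[2] = (0.5472, 1.5035) + 3.5 * (0.7071, 0.7071) = (0.5472 + 2.4749, 1.5035 + 2.4749) = (3.0221, 3.9784)
link 2: phi[2] = 70 + -25 + 130 = 175 deg
  cos(175 deg) = -0.9962, sin(175 deg) = 0.0872
  joint[3] = (3.0221, 3.9784) + 5 * (-0.9962, 0.0872) = (3.0221 + -4.9810, 3.9784 + 0.4358) = (-1.9589, 4.4142)
link 3: phi[3] = 70 + -25 + 130 + 75 = 250 deg
  cos(250 deg) = -0.3420, sin(250 deg) = -0.9397
  joint[4] = (-1.9589, 4.4142) + 4.5 * (-0.3420, -0.9397) = (-1.9589 + -1.5391, 4.4142 + -4.2286) = (-3.4980, 0.1855)
End effector: (-3.4980, 0.1855)

Answer: -3.4980 0.1855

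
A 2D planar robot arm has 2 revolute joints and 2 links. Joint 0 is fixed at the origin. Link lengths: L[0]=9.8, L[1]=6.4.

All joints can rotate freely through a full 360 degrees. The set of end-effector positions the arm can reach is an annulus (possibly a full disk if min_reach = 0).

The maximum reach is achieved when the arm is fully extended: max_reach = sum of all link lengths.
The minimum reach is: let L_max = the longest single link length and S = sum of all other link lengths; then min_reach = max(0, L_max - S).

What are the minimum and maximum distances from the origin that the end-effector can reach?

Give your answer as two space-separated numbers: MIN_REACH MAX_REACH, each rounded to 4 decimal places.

Answer: 3.4000 16.2000

Derivation:
Link lengths: [9.8, 6.4]
max_reach = 9.8 + 6.4 = 16.2
L_max = max([9.8, 6.4]) = 9.8
S (sum of others) = 16.2 - 9.8 = 6.4
min_reach = max(0, 9.8 - 6.4) = max(0, 3.4) = 3.4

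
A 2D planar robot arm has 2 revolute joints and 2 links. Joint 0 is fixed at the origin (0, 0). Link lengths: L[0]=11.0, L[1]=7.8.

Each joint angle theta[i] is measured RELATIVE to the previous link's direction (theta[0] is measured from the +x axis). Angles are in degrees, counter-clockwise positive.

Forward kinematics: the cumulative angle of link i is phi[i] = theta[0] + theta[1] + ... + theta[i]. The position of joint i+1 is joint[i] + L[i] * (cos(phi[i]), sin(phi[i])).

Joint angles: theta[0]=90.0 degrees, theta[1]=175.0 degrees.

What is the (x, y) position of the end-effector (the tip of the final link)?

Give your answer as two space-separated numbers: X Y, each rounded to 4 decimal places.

Answer: -0.6798 3.2297

Derivation:
joint[0] = (0.0000, 0.0000)  (base)
link 0: phi[0] = 90 = 90 deg
  cos(90 deg) = 0.0000, sin(90 deg) = 1.0000
  joint[1] = (0.0000, 0.0000) + 11 * (0.0000, 1.0000) = (0.0000 + 0.0000, 0.0000 + 11.0000) = (0.0000, 11.0000)
link 1: phi[1] = 90 + 175 = 265 deg
  cos(265 deg) = -0.0872, sin(265 deg) = -0.9962
  joint[2] = (0.0000, 11.0000) + 7.8 * (-0.0872, -0.9962) = (0.0000 + -0.6798, 11.0000 + -7.7703) = (-0.6798, 3.2297)
End effector: (-0.6798, 3.2297)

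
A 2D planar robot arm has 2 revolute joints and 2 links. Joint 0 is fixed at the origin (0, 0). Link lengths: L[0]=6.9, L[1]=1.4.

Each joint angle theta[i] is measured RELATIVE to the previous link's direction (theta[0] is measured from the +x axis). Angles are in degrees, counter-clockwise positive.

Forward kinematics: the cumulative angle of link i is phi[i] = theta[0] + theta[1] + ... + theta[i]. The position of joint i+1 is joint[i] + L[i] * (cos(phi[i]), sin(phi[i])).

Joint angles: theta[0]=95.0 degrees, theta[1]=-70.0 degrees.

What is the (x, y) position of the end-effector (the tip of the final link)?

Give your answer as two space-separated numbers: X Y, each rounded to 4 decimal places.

Answer: 0.6675 7.4654

Derivation:
joint[0] = (0.0000, 0.0000)  (base)
link 0: phi[0] = 95 = 95 deg
  cos(95 deg) = -0.0872, sin(95 deg) = 0.9962
  joint[1] = (0.0000, 0.0000) + 6.9 * (-0.0872, 0.9962) = (0.0000 + -0.6014, 0.0000 + 6.8737) = (-0.6014, 6.8737)
link 1: phi[1] = 95 + -70 = 25 deg
  cos(25 deg) = 0.9063, sin(25 deg) = 0.4226
  joint[2] = (-0.6014, 6.8737) + 1.4 * (0.9063, 0.4226) = (-0.6014 + 1.2688, 6.8737 + 0.5917) = (0.6675, 7.4654)
End effector: (0.6675, 7.4654)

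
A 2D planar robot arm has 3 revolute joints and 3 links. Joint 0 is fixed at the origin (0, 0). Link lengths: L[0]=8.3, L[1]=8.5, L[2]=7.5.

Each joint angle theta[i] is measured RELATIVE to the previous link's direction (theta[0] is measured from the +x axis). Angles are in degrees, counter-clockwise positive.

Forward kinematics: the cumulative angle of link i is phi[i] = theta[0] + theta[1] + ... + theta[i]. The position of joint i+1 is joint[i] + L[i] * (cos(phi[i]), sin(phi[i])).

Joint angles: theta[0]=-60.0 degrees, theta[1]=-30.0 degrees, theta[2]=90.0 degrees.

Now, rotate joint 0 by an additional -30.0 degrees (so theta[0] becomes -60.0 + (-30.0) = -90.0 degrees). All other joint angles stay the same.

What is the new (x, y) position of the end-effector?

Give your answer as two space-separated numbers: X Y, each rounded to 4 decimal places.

Answer: 2.2452 -19.4112

Derivation:
joint[0] = (0.0000, 0.0000)  (base)
link 0: phi[0] = -90 = -90 deg
  cos(-90 deg) = 0.0000, sin(-90 deg) = -1.0000
  joint[1] = (0.0000, 0.0000) + 8.3 * (0.0000, -1.0000) = (0.0000 + 0.0000, 0.0000 + -8.3000) = (0.0000, -8.3000)
link 1: phi[1] = -90 + -30 = -120 deg
  cos(-120 deg) = -0.5000, sin(-120 deg) = -0.8660
  joint[2] = (0.0000, -8.3000) + 8.5 * (-0.5000, -0.8660) = (0.0000 + -4.2500, -8.3000 + -7.3612) = (-4.2500, -15.6612)
link 2: phi[2] = -90 + -30 + 90 = -30 deg
  cos(-30 deg) = 0.8660, sin(-30 deg) = -0.5000
  joint[3] = (-4.2500, -15.6612) + 7.5 * (0.8660, -0.5000) = (-4.2500 + 6.4952, -15.6612 + -3.7500) = (2.2452, -19.4112)
End effector: (2.2452, -19.4112)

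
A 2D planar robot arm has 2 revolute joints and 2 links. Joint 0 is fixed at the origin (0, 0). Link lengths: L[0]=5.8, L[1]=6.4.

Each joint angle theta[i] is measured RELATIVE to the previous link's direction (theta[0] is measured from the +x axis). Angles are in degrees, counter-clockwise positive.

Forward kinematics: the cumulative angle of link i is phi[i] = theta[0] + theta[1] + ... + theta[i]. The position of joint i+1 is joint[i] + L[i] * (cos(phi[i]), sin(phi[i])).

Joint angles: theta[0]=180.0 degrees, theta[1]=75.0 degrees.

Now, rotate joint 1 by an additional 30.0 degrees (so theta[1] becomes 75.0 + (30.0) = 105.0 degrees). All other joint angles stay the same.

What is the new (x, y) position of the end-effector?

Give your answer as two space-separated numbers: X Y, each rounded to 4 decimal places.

Answer: -4.1436 -6.1819

Derivation:
joint[0] = (0.0000, 0.0000)  (base)
link 0: phi[0] = 180 = 180 deg
  cos(180 deg) = -1.0000, sin(180 deg) = 0.0000
  joint[1] = (0.0000, 0.0000) + 5.8 * (-1.0000, 0.0000) = (0.0000 + -5.8000, 0.0000 + 0.0000) = (-5.8000, 0.0000)
link 1: phi[1] = 180 + 105 = 285 deg
  cos(285 deg) = 0.2588, sin(285 deg) = -0.9659
  joint[2] = (-5.8000, 0.0000) + 6.4 * (0.2588, -0.9659) = (-5.8000 + 1.6564, 0.0000 + -6.1819) = (-4.1436, -6.1819)
End effector: (-4.1436, -6.1819)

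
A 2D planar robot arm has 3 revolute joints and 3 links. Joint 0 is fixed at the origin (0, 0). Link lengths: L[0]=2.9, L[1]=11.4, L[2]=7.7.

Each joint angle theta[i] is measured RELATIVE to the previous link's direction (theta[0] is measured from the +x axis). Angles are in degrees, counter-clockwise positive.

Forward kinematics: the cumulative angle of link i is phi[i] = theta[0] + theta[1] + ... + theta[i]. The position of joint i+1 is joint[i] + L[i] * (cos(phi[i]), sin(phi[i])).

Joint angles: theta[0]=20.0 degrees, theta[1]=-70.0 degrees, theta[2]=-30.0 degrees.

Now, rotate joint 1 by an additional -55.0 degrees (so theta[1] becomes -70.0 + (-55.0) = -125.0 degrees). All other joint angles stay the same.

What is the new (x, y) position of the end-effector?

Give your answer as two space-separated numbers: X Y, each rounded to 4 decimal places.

Answer: -5.6702 -15.4644

Derivation:
joint[0] = (0.0000, 0.0000)  (base)
link 0: phi[0] = 20 = 20 deg
  cos(20 deg) = 0.9397, sin(20 deg) = 0.3420
  joint[1] = (0.0000, 0.0000) + 2.9 * (0.9397, 0.3420) = (0.0000 + 2.7251, 0.0000 + 0.9919) = (2.7251, 0.9919)
link 1: phi[1] = 20 + -125 = -105 deg
  cos(-105 deg) = -0.2588, sin(-105 deg) = -0.9659
  joint[2] = (2.7251, 0.9919) + 11.4 * (-0.2588, -0.9659) = (2.7251 + -2.9505, 0.9919 + -11.0116) = (-0.2254, -10.0197)
link 2: phi[2] = 20 + -125 + -30 = -135 deg
  cos(-135 deg) = -0.7071, sin(-135 deg) = -0.7071
  joint[3] = (-0.2254, -10.0197) + 7.7 * (-0.7071, -0.7071) = (-0.2254 + -5.4447, -10.0197 + -5.4447) = (-5.6702, -15.4644)
End effector: (-5.6702, -15.4644)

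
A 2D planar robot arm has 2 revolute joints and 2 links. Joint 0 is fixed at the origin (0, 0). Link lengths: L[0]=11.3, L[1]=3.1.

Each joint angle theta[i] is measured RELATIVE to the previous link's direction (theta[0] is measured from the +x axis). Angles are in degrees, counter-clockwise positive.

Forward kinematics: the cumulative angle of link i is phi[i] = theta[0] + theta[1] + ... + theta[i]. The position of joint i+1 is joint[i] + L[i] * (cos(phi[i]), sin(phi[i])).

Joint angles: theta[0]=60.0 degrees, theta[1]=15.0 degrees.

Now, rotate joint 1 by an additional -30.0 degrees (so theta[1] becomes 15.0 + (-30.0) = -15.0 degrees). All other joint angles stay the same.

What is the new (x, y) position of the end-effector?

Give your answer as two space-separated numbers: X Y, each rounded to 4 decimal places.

Answer: 7.8420 11.9781

Derivation:
joint[0] = (0.0000, 0.0000)  (base)
link 0: phi[0] = 60 = 60 deg
  cos(60 deg) = 0.5000, sin(60 deg) = 0.8660
  joint[1] = (0.0000, 0.0000) + 11.3 * (0.5000, 0.8660) = (0.0000 + 5.6500, 0.0000 + 9.7861) = (5.6500, 9.7861)
link 1: phi[1] = 60 + -15 = 45 deg
  cos(45 deg) = 0.7071, sin(45 deg) = 0.7071
  joint[2] = (5.6500, 9.7861) + 3.1 * (0.7071, 0.7071) = (5.6500 + 2.1920, 9.7861 + 2.1920) = (7.8420, 11.9781)
End effector: (7.8420, 11.9781)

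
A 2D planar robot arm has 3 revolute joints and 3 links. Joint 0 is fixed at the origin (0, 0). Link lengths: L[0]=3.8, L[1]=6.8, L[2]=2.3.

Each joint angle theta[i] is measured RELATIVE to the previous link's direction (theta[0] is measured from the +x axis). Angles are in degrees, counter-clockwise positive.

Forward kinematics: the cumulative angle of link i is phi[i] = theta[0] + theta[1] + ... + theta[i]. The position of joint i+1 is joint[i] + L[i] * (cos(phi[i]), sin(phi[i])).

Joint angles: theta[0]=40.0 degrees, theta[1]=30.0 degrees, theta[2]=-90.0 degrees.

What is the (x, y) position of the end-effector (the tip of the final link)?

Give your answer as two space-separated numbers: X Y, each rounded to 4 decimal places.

joint[0] = (0.0000, 0.0000)  (base)
link 0: phi[0] = 40 = 40 deg
  cos(40 deg) = 0.7660, sin(40 deg) = 0.6428
  joint[1] = (0.0000, 0.0000) + 3.8 * (0.7660, 0.6428) = (0.0000 + 2.9110, 0.0000 + 2.4426) = (2.9110, 2.4426)
link 1: phi[1] = 40 + 30 = 70 deg
  cos(70 deg) = 0.3420, sin(70 deg) = 0.9397
  joint[2] = (2.9110, 2.4426) + 6.8 * (0.3420, 0.9397) = (2.9110 + 2.3257, 2.4426 + 6.3899) = (5.2367, 8.8325)
link 2: phi[2] = 40 + 30 + -90 = -20 deg
  cos(-20 deg) = 0.9397, sin(-20 deg) = -0.3420
  joint[3] = (5.2367, 8.8325) + 2.3 * (0.9397, -0.3420) = (5.2367 + 2.1613, 8.8325 + -0.7866) = (7.3980, 8.0459)
End effector: (7.3980, 8.0459)

Answer: 7.3980 8.0459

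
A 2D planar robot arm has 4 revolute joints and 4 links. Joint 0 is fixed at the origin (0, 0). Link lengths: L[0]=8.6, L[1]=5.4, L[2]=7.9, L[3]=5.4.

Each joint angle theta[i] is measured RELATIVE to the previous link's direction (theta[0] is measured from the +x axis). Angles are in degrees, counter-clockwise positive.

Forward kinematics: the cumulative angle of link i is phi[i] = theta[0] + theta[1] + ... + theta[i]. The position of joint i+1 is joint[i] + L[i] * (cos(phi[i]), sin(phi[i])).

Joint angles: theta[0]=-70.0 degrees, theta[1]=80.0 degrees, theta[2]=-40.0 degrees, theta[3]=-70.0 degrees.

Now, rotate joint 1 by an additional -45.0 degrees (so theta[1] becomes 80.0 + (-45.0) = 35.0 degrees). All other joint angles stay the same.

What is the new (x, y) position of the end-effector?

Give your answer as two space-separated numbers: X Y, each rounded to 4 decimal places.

joint[0] = (0.0000, 0.0000)  (base)
link 0: phi[0] = -70 = -70 deg
  cos(-70 deg) = 0.3420, sin(-70 deg) = -0.9397
  joint[1] = (0.0000, 0.0000) + 8.6 * (0.3420, -0.9397) = (0.0000 + 2.9414, 0.0000 + -8.0814) = (2.9414, -8.0814)
link 1: phi[1] = -70 + 35 = -35 deg
  cos(-35 deg) = 0.8192, sin(-35 deg) = -0.5736
  joint[2] = (2.9414, -8.0814) + 5.4 * (0.8192, -0.5736) = (2.9414 + 4.4234, -8.0814 + -3.0973) = (7.3648, -11.1787)
link 2: phi[2] = -70 + 35 + -40 = -75 deg
  cos(-75 deg) = 0.2588, sin(-75 deg) = -0.9659
  joint[3] = (7.3648, -11.1787) + 7.9 * (0.2588, -0.9659) = (7.3648 + 2.0447, -11.1787 + -7.6308) = (9.4095, -18.8095)
link 3: phi[3] = -70 + 35 + -40 + -70 = -145 deg
  cos(-145 deg) = -0.8192, sin(-145 deg) = -0.5736
  joint[4] = (9.4095, -18.8095) + 5.4 * (-0.8192, -0.5736) = (9.4095 + -4.4234, -18.8095 + -3.0973) = (4.9860, -21.9068)
End effector: (4.9860, -21.9068)

Answer: 4.9860 -21.9068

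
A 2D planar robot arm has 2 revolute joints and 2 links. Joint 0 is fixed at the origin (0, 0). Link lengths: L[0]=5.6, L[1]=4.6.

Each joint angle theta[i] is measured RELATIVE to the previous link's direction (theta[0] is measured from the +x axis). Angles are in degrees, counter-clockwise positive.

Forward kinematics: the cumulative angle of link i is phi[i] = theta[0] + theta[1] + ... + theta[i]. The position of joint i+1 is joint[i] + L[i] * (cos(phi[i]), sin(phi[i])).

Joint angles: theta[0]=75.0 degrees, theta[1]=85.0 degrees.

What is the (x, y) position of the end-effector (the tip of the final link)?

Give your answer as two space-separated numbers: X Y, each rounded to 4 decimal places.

joint[0] = (0.0000, 0.0000)  (base)
link 0: phi[0] = 75 = 75 deg
  cos(75 deg) = 0.2588, sin(75 deg) = 0.9659
  joint[1] = (0.0000, 0.0000) + 5.6 * (0.2588, 0.9659) = (0.0000 + 1.4494, 0.0000 + 5.4092) = (1.4494, 5.4092)
link 1: phi[1] = 75 + 85 = 160 deg
  cos(160 deg) = -0.9397, sin(160 deg) = 0.3420
  joint[2] = (1.4494, 5.4092) + 4.6 * (-0.9397, 0.3420) = (1.4494 + -4.3226, 5.4092 + 1.5733) = (-2.8732, 6.9825)
End effector: (-2.8732, 6.9825)

Answer: -2.8732 6.9825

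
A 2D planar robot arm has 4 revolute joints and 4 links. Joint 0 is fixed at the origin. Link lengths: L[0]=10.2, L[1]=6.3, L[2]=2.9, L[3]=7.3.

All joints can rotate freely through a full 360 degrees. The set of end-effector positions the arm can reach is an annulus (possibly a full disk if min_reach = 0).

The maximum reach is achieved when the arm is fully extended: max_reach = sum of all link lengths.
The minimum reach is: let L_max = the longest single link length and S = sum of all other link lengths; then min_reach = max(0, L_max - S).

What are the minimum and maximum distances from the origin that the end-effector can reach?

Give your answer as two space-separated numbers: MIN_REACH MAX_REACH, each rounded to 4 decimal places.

Answer: 0.0000 26.7000

Derivation:
Link lengths: [10.2, 6.3, 2.9, 7.3]
max_reach = 10.2 + 6.3 + 2.9 + 7.3 = 26.7
L_max = max([10.2, 6.3, 2.9, 7.3]) = 10.2
S (sum of others) = 26.7 - 10.2 = 16.5
min_reach = max(0, 10.2 - 16.5) = max(0, -6.3) = 0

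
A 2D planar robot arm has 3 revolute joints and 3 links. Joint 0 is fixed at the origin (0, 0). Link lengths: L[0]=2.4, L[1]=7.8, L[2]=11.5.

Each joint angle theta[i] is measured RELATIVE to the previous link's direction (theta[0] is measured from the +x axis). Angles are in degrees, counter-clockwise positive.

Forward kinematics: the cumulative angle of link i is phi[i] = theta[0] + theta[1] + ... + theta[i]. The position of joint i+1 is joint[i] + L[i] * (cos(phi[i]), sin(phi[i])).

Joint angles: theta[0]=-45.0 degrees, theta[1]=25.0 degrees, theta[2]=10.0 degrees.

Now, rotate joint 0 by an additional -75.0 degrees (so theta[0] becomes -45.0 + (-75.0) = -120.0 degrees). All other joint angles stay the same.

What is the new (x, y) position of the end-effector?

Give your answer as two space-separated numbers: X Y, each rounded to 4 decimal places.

joint[0] = (0.0000, 0.0000)  (base)
link 0: phi[0] = -120 = -120 deg
  cos(-120 deg) = -0.5000, sin(-120 deg) = -0.8660
  joint[1] = (0.0000, 0.0000) + 2.4 * (-0.5000, -0.8660) = (0.0000 + -1.2000, 0.0000 + -2.0785) = (-1.2000, -2.0785)
link 1: phi[1] = -120 + 25 = -95 deg
  cos(-95 deg) = -0.0872, sin(-95 deg) = -0.9962
  joint[2] = (-1.2000, -2.0785) + 7.8 * (-0.0872, -0.9962) = (-1.2000 + -0.6798, -2.0785 + -7.7703) = (-1.8798, -9.8488)
link 2: phi[2] = -120 + 25 + 10 = -85 deg
  cos(-85 deg) = 0.0872, sin(-85 deg) = -0.9962
  joint[3] = (-1.8798, -9.8488) + 11.5 * (0.0872, -0.9962) = (-1.8798 + 1.0023, -9.8488 + -11.4562) = (-0.8775, -21.3050)
End effector: (-0.8775, -21.3050)

Answer: -0.8775 -21.3050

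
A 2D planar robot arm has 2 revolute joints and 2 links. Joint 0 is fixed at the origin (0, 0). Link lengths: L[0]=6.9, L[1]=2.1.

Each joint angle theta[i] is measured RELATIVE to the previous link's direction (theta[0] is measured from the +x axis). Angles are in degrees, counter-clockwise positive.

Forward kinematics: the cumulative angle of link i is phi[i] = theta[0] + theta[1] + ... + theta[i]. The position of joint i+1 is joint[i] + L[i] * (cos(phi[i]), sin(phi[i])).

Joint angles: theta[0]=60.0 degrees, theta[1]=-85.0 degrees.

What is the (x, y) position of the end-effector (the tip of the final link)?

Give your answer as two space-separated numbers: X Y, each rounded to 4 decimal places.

Answer: 5.3532 5.0881

Derivation:
joint[0] = (0.0000, 0.0000)  (base)
link 0: phi[0] = 60 = 60 deg
  cos(60 deg) = 0.5000, sin(60 deg) = 0.8660
  joint[1] = (0.0000, 0.0000) + 6.9 * (0.5000, 0.8660) = (0.0000 + 3.4500, 0.0000 + 5.9756) = (3.4500, 5.9756)
link 1: phi[1] = 60 + -85 = -25 deg
  cos(-25 deg) = 0.9063, sin(-25 deg) = -0.4226
  joint[2] = (3.4500, 5.9756) + 2.1 * (0.9063, -0.4226) = (3.4500 + 1.9032, 5.9756 + -0.8875) = (5.3532, 5.0881)
End effector: (5.3532, 5.0881)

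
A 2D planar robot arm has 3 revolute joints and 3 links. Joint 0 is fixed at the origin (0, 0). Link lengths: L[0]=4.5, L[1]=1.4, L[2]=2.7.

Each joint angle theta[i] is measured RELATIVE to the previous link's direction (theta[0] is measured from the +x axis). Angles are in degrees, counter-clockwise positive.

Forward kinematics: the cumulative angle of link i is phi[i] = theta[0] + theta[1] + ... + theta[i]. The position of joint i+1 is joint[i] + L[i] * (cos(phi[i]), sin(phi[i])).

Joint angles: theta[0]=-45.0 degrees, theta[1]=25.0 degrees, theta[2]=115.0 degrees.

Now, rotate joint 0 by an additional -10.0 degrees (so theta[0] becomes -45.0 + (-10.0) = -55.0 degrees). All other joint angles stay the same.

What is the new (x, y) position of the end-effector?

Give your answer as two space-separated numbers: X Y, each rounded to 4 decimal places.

joint[0] = (0.0000, 0.0000)  (base)
link 0: phi[0] = -55 = -55 deg
  cos(-55 deg) = 0.5736, sin(-55 deg) = -0.8192
  joint[1] = (0.0000, 0.0000) + 4.5 * (0.5736, -0.8192) = (0.0000 + 2.5811, 0.0000 + -3.6862) = (2.5811, -3.6862)
link 1: phi[1] = -55 + 25 = -30 deg
  cos(-30 deg) = 0.8660, sin(-30 deg) = -0.5000
  joint[2] = (2.5811, -3.6862) + 1.4 * (0.8660, -0.5000) = (2.5811 + 1.2124, -3.6862 + -0.7000) = (3.7935, -4.3862)
link 2: phi[2] = -55 + 25 + 115 = 85 deg
  cos(85 deg) = 0.0872, sin(85 deg) = 0.9962
  joint[3] = (3.7935, -4.3862) + 2.7 * (0.0872, 0.9962) = (3.7935 + 0.2353, -4.3862 + 2.6897) = (4.0289, -1.6965)
End effector: (4.0289, -1.6965)

Answer: 4.0289 -1.6965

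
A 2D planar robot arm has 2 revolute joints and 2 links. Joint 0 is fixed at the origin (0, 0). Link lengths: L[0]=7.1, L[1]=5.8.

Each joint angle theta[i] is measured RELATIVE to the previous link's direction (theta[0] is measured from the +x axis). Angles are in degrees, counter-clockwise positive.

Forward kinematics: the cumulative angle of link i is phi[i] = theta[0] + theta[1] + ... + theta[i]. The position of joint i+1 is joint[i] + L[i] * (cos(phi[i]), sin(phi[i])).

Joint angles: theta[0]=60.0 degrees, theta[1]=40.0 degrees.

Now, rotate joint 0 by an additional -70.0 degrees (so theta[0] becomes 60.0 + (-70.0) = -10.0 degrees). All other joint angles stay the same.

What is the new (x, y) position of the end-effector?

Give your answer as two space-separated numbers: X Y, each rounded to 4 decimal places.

joint[0] = (0.0000, 0.0000)  (base)
link 0: phi[0] = -10 = -10 deg
  cos(-10 deg) = 0.9848, sin(-10 deg) = -0.1736
  joint[1] = (0.0000, 0.0000) + 7.1 * (0.9848, -0.1736) = (0.0000 + 6.9921, 0.0000 + -1.2329) = (6.9921, -1.2329)
link 1: phi[1] = -10 + 40 = 30 deg
  cos(30 deg) = 0.8660, sin(30 deg) = 0.5000
  joint[2] = (6.9921, -1.2329) + 5.8 * (0.8660, 0.5000) = (6.9921 + 5.0229, -1.2329 + 2.9000) = (12.0151, 1.6671)
End effector: (12.0151, 1.6671)

Answer: 12.0151 1.6671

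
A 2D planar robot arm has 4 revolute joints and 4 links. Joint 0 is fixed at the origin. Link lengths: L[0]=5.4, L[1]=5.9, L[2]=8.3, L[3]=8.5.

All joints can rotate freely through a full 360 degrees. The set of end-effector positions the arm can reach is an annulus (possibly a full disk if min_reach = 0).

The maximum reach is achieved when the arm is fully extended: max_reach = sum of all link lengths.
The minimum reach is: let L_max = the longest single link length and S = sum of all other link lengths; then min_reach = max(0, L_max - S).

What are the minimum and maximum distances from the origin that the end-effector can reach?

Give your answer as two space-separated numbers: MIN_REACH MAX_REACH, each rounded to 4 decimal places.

Link lengths: [5.4, 5.9, 8.3, 8.5]
max_reach = 5.4 + 5.9 + 8.3 + 8.5 = 28.1
L_max = max([5.4, 5.9, 8.3, 8.5]) = 8.5
S (sum of others) = 28.1 - 8.5 = 19.6
min_reach = max(0, 8.5 - 19.6) = max(0, -11.1) = 0

Answer: 0.0000 28.1000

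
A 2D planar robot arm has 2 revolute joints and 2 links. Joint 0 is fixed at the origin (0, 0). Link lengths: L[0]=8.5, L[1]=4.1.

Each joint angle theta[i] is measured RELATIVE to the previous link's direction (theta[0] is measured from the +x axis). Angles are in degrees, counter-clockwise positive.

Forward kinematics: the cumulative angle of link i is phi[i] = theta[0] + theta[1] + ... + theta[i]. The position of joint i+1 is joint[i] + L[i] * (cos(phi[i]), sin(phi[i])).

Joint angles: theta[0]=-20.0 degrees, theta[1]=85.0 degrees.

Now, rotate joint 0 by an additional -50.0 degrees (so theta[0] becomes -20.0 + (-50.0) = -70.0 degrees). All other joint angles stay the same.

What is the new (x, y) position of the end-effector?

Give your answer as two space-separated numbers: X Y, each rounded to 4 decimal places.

joint[0] = (0.0000, 0.0000)  (base)
link 0: phi[0] = -70 = -70 deg
  cos(-70 deg) = 0.3420, sin(-70 deg) = -0.9397
  joint[1] = (0.0000, 0.0000) + 8.5 * (0.3420, -0.9397) = (0.0000 + 2.9072, 0.0000 + -7.9874) = (2.9072, -7.9874)
link 1: phi[1] = -70 + 85 = 15 deg
  cos(15 deg) = 0.9659, sin(15 deg) = 0.2588
  joint[2] = (2.9072, -7.9874) + 4.1 * (0.9659, 0.2588) = (2.9072 + 3.9603, -7.9874 + 1.0612) = (6.8675, -6.9262)
End effector: (6.8675, -6.9262)

Answer: 6.8675 -6.9262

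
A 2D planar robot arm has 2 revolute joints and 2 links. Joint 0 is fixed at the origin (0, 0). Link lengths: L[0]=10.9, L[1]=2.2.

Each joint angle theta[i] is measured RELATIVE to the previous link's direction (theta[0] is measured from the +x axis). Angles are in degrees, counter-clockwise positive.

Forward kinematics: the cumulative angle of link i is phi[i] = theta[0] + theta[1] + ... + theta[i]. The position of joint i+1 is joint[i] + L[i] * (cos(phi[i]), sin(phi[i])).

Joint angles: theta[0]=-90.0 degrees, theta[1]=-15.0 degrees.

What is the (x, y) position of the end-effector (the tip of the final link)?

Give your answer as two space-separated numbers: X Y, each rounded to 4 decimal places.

Answer: -0.5694 -13.0250

Derivation:
joint[0] = (0.0000, 0.0000)  (base)
link 0: phi[0] = -90 = -90 deg
  cos(-90 deg) = 0.0000, sin(-90 deg) = -1.0000
  joint[1] = (0.0000, 0.0000) + 10.9 * (0.0000, -1.0000) = (0.0000 + 0.0000, 0.0000 + -10.9000) = (0.0000, -10.9000)
link 1: phi[1] = -90 + -15 = -105 deg
  cos(-105 deg) = -0.2588, sin(-105 deg) = -0.9659
  joint[2] = (0.0000, -10.9000) + 2.2 * (-0.2588, -0.9659) = (0.0000 + -0.5694, -10.9000 + -2.1250) = (-0.5694, -13.0250)
End effector: (-0.5694, -13.0250)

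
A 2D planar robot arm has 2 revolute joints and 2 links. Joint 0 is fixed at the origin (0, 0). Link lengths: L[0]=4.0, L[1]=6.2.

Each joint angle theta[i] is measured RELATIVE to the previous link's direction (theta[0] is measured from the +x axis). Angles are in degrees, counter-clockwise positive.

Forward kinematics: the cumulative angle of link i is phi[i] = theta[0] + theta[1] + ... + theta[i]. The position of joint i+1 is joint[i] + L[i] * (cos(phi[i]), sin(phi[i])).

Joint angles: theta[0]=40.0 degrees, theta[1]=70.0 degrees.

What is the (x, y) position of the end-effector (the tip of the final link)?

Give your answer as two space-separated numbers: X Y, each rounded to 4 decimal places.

Answer: 0.9437 8.3972

Derivation:
joint[0] = (0.0000, 0.0000)  (base)
link 0: phi[0] = 40 = 40 deg
  cos(40 deg) = 0.7660, sin(40 deg) = 0.6428
  joint[1] = (0.0000, 0.0000) + 4 * (0.7660, 0.6428) = (0.0000 + 3.0642, 0.0000 + 2.5712) = (3.0642, 2.5712)
link 1: phi[1] = 40 + 70 = 110 deg
  cos(110 deg) = -0.3420, sin(110 deg) = 0.9397
  joint[2] = (3.0642, 2.5712) + 6.2 * (-0.3420, 0.9397) = (3.0642 + -2.1205, 2.5712 + 5.8261) = (0.9437, 8.3972)
End effector: (0.9437, 8.3972)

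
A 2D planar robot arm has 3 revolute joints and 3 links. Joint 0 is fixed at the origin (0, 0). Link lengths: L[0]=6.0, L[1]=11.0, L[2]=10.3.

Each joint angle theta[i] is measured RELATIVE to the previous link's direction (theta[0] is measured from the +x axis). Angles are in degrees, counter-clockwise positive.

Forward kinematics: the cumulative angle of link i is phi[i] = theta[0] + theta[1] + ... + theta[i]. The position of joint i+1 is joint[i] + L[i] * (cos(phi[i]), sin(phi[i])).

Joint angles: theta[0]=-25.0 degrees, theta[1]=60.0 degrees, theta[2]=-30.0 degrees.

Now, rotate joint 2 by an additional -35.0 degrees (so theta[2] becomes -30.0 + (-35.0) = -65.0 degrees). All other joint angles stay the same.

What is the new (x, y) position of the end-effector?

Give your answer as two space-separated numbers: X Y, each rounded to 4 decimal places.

Answer: 23.3686 -1.3764

Derivation:
joint[0] = (0.0000, 0.0000)  (base)
link 0: phi[0] = -25 = -25 deg
  cos(-25 deg) = 0.9063, sin(-25 deg) = -0.4226
  joint[1] = (0.0000, 0.0000) + 6 * (0.9063, -0.4226) = (0.0000 + 5.4378, 0.0000 + -2.5357) = (5.4378, -2.5357)
link 1: phi[1] = -25 + 60 = 35 deg
  cos(35 deg) = 0.8192, sin(35 deg) = 0.5736
  joint[2] = (5.4378, -2.5357) + 11 * (0.8192, 0.5736) = (5.4378 + 9.0107, -2.5357 + 6.3093) = (14.4485, 3.7736)
link 2: phi[2] = -25 + 60 + -65 = -30 deg
  cos(-30 deg) = 0.8660, sin(-30 deg) = -0.5000
  joint[3] = (14.4485, 3.7736) + 10.3 * (0.8660, -0.5000) = (14.4485 + 8.9201, 3.7736 + -5.1500) = (23.3686, -1.3764)
End effector: (23.3686, -1.3764)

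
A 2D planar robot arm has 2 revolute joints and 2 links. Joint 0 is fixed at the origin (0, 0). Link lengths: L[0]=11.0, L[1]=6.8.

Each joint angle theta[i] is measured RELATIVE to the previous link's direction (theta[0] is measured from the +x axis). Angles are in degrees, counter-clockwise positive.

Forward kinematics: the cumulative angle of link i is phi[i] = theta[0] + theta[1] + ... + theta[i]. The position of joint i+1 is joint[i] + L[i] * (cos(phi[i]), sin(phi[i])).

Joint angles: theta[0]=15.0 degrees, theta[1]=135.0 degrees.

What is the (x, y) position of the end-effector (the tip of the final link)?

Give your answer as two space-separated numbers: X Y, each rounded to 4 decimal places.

joint[0] = (0.0000, 0.0000)  (base)
link 0: phi[0] = 15 = 15 deg
  cos(15 deg) = 0.9659, sin(15 deg) = 0.2588
  joint[1] = (0.0000, 0.0000) + 11 * (0.9659, 0.2588) = (0.0000 + 10.6252, 0.0000 + 2.8470) = (10.6252, 2.8470)
link 1: phi[1] = 15 + 135 = 150 deg
  cos(150 deg) = -0.8660, sin(150 deg) = 0.5000
  joint[2] = (10.6252, 2.8470) + 6.8 * (-0.8660, 0.5000) = (10.6252 + -5.8890, 2.8470 + 3.4000) = (4.7362, 6.2470)
End effector: (4.7362, 6.2470)

Answer: 4.7362 6.2470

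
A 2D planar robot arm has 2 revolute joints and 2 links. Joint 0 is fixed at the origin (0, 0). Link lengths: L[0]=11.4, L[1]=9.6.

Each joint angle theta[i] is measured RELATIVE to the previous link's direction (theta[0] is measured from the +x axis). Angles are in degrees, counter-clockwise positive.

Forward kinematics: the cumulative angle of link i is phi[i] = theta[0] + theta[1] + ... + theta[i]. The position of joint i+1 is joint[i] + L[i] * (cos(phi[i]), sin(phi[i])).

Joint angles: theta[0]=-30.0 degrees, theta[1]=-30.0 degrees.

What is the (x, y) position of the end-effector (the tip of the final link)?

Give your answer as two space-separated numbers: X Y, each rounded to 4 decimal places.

joint[0] = (0.0000, 0.0000)  (base)
link 0: phi[0] = -30 = -30 deg
  cos(-30 deg) = 0.8660, sin(-30 deg) = -0.5000
  joint[1] = (0.0000, 0.0000) + 11.4 * (0.8660, -0.5000) = (0.0000 + 9.8727, 0.0000 + -5.7000) = (9.8727, -5.7000)
link 1: phi[1] = -30 + -30 = -60 deg
  cos(-60 deg) = 0.5000, sin(-60 deg) = -0.8660
  joint[2] = (9.8727, -5.7000) + 9.6 * (0.5000, -0.8660) = (9.8727 + 4.8000, -5.7000 + -8.3138) = (14.6727, -14.0138)
End effector: (14.6727, -14.0138)

Answer: 14.6727 -14.0138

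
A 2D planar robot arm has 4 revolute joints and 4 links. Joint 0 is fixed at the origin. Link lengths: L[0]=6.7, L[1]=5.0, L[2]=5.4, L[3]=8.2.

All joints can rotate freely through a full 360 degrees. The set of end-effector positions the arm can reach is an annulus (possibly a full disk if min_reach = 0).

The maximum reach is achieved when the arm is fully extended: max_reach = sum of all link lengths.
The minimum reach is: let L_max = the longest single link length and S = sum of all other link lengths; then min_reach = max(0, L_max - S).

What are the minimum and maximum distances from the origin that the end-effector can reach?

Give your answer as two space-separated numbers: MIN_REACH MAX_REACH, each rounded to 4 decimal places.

Link lengths: [6.7, 5.0, 5.4, 8.2]
max_reach = 6.7 + 5 + 5.4 + 8.2 = 25.3
L_max = max([6.7, 5.0, 5.4, 8.2]) = 8.2
S (sum of others) = 25.3 - 8.2 = 17.1
min_reach = max(0, 8.2 - 17.1) = max(0, -8.9) = 0

Answer: 0.0000 25.3000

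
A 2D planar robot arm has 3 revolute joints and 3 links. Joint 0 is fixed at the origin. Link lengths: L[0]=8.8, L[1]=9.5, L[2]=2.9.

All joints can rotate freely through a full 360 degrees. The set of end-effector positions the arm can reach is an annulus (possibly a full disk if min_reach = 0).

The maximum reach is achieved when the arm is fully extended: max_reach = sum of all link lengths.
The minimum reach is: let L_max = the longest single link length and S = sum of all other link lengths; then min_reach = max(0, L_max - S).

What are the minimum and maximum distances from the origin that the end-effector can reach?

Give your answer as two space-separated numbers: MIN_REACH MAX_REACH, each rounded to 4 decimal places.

Link lengths: [8.8, 9.5, 2.9]
max_reach = 8.8 + 9.5 + 2.9 = 21.2
L_max = max([8.8, 9.5, 2.9]) = 9.5
S (sum of others) = 21.2 - 9.5 = 11.7
min_reach = max(0, 9.5 - 11.7) = max(0, -2.2) = 0

Answer: 0.0000 21.2000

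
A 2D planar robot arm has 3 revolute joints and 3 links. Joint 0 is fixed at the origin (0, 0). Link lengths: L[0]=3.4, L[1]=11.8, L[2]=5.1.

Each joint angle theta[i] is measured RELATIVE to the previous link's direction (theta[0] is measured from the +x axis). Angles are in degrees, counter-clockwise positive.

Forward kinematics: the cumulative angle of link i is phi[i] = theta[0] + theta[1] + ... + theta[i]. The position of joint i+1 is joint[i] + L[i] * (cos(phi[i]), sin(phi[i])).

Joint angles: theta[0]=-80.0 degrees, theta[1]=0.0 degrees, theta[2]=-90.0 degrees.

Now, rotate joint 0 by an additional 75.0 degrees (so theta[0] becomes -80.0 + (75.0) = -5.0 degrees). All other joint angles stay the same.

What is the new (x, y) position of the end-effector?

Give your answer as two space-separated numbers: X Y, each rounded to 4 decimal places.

joint[0] = (0.0000, 0.0000)  (base)
link 0: phi[0] = -5 = -5 deg
  cos(-5 deg) = 0.9962, sin(-5 deg) = -0.0872
  joint[1] = (0.0000, 0.0000) + 3.4 * (0.9962, -0.0872) = (0.0000 + 3.3871, 0.0000 + -0.2963) = (3.3871, -0.2963)
link 1: phi[1] = -5 + 0 = -5 deg
  cos(-5 deg) = 0.9962, sin(-5 deg) = -0.0872
  joint[2] = (3.3871, -0.2963) + 11.8 * (0.9962, -0.0872) = (3.3871 + 11.7551, -0.2963 + -1.0284) = (15.1422, -1.3248)
link 2: phi[2] = -5 + 0 + -90 = -95 deg
  cos(-95 deg) = -0.0872, sin(-95 deg) = -0.9962
  joint[3] = (15.1422, -1.3248) + 5.1 * (-0.0872, -0.9962) = (15.1422 + -0.4445, -1.3248 + -5.0806) = (14.6977, -6.4054)
End effector: (14.6977, -6.4054)

Answer: 14.6977 -6.4054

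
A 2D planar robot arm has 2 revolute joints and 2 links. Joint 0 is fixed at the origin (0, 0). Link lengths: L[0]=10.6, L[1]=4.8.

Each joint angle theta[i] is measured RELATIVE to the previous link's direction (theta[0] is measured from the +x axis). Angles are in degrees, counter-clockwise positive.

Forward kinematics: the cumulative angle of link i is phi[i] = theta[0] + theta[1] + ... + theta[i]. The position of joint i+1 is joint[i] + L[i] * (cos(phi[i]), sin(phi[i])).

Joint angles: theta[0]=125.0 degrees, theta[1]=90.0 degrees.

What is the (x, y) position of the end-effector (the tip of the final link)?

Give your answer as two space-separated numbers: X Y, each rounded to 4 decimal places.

Answer: -10.0118 5.9298

Derivation:
joint[0] = (0.0000, 0.0000)  (base)
link 0: phi[0] = 125 = 125 deg
  cos(125 deg) = -0.5736, sin(125 deg) = 0.8192
  joint[1] = (0.0000, 0.0000) + 10.6 * (-0.5736, 0.8192) = (0.0000 + -6.0799, 0.0000 + 8.6830) = (-6.0799, 8.6830)
link 1: phi[1] = 125 + 90 = 215 deg
  cos(215 deg) = -0.8192, sin(215 deg) = -0.5736
  joint[2] = (-6.0799, 8.6830) + 4.8 * (-0.8192, -0.5736) = (-6.0799 + -3.9319, 8.6830 + -2.7532) = (-10.0118, 5.9298)
End effector: (-10.0118, 5.9298)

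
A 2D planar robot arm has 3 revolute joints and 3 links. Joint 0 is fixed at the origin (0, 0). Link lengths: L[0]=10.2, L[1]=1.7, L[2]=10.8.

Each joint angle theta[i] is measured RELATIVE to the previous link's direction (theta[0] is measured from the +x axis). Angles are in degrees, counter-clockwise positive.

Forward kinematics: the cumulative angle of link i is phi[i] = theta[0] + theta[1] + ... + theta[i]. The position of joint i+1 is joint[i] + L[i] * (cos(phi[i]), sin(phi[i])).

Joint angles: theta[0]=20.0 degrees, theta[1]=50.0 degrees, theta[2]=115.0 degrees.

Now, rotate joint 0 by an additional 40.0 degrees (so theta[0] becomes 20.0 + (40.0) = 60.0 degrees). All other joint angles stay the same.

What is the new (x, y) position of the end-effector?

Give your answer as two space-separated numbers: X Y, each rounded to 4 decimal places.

Answer: -3.1182 2.7942

Derivation:
joint[0] = (0.0000, 0.0000)  (base)
link 0: phi[0] = 60 = 60 deg
  cos(60 deg) = 0.5000, sin(60 deg) = 0.8660
  joint[1] = (0.0000, 0.0000) + 10.2 * (0.5000, 0.8660) = (0.0000 + 5.1000, 0.0000 + 8.8335) = (5.1000, 8.8335)
link 1: phi[1] = 60 + 50 = 110 deg
  cos(110 deg) = -0.3420, sin(110 deg) = 0.9397
  joint[2] = (5.1000, 8.8335) + 1.7 * (-0.3420, 0.9397) = (5.1000 + -0.5814, 8.8335 + 1.5975) = (4.5186, 10.4309)
link 2: phi[2] = 60 + 50 + 115 = 225 deg
  cos(225 deg) = -0.7071, sin(225 deg) = -0.7071
  joint[3] = (4.5186, 10.4309) + 10.8 * (-0.7071, -0.7071) = (4.5186 + -7.6368, 10.4309 + -7.6368) = (-3.1182, 2.7942)
End effector: (-3.1182, 2.7942)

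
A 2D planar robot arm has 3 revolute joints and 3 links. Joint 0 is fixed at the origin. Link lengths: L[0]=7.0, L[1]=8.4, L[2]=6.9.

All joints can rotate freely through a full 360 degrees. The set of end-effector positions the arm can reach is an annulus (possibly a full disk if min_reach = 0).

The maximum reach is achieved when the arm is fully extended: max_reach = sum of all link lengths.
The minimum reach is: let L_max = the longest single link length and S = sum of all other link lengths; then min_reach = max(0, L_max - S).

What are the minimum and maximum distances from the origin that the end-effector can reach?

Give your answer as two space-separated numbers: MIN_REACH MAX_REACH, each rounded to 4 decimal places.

Answer: 0.0000 22.3000

Derivation:
Link lengths: [7.0, 8.4, 6.9]
max_reach = 7 + 8.4 + 6.9 = 22.3
L_max = max([7.0, 8.4, 6.9]) = 8.4
S (sum of others) = 22.3 - 8.4 = 13.9
min_reach = max(0, 8.4 - 13.9) = max(0, -5.5) = 0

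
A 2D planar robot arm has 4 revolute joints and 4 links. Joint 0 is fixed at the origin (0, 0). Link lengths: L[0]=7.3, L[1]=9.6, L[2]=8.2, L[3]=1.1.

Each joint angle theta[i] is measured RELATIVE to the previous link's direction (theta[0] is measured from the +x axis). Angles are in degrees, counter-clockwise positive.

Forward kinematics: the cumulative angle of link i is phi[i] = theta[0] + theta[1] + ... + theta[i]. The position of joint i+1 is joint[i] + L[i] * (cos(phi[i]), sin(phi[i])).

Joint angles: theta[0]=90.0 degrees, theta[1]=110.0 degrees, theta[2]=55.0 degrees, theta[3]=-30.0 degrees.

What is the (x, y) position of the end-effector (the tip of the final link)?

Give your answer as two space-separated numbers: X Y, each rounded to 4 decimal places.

Answer: -11.9212 -4.6818

Derivation:
joint[0] = (0.0000, 0.0000)  (base)
link 0: phi[0] = 90 = 90 deg
  cos(90 deg) = 0.0000, sin(90 deg) = 1.0000
  joint[1] = (0.0000, 0.0000) + 7.3 * (0.0000, 1.0000) = (0.0000 + 0.0000, 0.0000 + 7.3000) = (0.0000, 7.3000)
link 1: phi[1] = 90 + 110 = 200 deg
  cos(200 deg) = -0.9397, sin(200 deg) = -0.3420
  joint[2] = (0.0000, 7.3000) + 9.6 * (-0.9397, -0.3420) = (0.0000 + -9.0210, 7.3000 + -3.2834) = (-9.0210, 4.0166)
link 2: phi[2] = 90 + 110 + 55 = 255 deg
  cos(255 deg) = -0.2588, sin(255 deg) = -0.9659
  joint[3] = (-9.0210, 4.0166) + 8.2 * (-0.2588, -0.9659) = (-9.0210 + -2.1223, 4.0166 + -7.9206) = (-11.1434, -3.9040)
link 3: phi[3] = 90 + 110 + 55 + -30 = 225 deg
  cos(225 deg) = -0.7071, sin(225 deg) = -0.7071
  joint[4] = (-11.1434, -3.9040) + 1.1 * (-0.7071, -0.7071) = (-11.1434 + -0.7778, -3.9040 + -0.7778) = (-11.9212, -4.6818)
End effector: (-11.9212, -4.6818)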